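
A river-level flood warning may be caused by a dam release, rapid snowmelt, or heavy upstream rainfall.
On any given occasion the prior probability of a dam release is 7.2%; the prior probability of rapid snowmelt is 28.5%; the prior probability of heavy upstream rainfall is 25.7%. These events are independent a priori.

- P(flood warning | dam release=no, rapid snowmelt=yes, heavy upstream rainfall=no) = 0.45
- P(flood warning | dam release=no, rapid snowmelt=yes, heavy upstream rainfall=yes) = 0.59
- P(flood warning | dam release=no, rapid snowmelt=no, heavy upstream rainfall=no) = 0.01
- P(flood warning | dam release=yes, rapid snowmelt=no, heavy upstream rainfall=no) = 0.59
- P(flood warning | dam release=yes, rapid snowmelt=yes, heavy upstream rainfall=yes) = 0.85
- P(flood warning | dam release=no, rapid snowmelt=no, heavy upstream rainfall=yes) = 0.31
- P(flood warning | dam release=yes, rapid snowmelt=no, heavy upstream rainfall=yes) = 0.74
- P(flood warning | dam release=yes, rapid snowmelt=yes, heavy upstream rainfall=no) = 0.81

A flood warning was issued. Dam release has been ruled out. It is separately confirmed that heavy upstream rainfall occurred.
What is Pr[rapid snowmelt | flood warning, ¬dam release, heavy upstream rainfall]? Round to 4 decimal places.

Pr[rapid snowmelt | flood warning, ¬dam release, heavy upstream rainfall] ≈ 0.4314

P(flood warning | ¬dam release, heavy upstream rainfall) = 0.31*0.715 + 0.59*0.285 = 0.221650 + 0.168150 = 0.389800
The rapid snowmelt-present share is 0.59*0.285 = 0.168150.
P(rapid snowmelt | flood warning, ¬dam release, heavy upstream rainfall) = 0.168150 / 0.389800 ≈ 0.4314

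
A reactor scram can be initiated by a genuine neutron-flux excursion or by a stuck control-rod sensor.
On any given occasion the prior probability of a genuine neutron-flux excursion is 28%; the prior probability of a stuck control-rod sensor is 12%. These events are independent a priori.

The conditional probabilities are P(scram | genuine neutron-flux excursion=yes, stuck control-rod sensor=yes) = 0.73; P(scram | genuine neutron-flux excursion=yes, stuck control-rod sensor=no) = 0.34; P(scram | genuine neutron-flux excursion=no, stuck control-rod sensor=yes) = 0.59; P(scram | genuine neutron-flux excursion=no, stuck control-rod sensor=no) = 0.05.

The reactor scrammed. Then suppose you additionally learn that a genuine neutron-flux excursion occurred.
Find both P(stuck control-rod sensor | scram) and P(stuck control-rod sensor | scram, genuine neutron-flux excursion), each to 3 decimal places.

Sum P(scram|·) weighted by the priors over the 4 (genuine neutron-flux excursion, stuck control-rod sensor) configurations:
  P(scram) = 0.05·0.72·0.88 + 0.59·0.72·0.12 + 0.34·0.28·0.88 + 0.73·0.28·0.12
        = 0.031680 + 0.050976 + 0.083776 + 0.024528 = 0.190960
Configurations with stuck control-rod sensor contribute 0.075504, so
  P(stuck control-rod sensor | scram) = 0.075504 / 0.190960 ≈ 0.395

With the extra evidence:
By total probability over both values of stuck control-rod sensor:
  P(scram | genuine neutron-flux excursion) = 0.34*0.88 + 0.73*0.12
        = 0.299200 + 0.087600 = 0.386800
Keeping only the stuck control-rod sensor-present terms gives 0.087600, so
  P(stuck control-rod sensor | scram, genuine neutron-flux excursion) = 0.087600 / 0.386800 ≈ 0.226
Conditioning on genuine neutron-flux excursion lowers the posterior on stuck control-rod sensor: the classic explaining-away effect in a common-effect structure.

P(stuck control-rod sensor | scram) ≈ 0.395; P(stuck control-rod sensor | scram, genuine neutron-flux excursion) ≈ 0.226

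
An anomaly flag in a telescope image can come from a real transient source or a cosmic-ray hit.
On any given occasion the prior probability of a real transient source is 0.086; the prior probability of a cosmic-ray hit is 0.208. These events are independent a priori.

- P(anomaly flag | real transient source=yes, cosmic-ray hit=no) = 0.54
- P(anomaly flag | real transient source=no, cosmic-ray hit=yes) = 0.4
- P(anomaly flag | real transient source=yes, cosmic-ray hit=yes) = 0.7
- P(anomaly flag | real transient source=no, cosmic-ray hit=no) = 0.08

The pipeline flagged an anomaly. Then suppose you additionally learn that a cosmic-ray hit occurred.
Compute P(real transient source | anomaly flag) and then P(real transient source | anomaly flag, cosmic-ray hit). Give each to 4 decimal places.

P(real transient source | anomaly flag) ≈ 0.2690; P(real transient source | anomaly flag, cosmic-ray hit) ≈ 0.1414

P(anomaly flag) = 0.08×0.914×0.792 + 0.4×0.914×0.208 + 0.54×0.086×0.792 + 0.7×0.086×0.208 = 0.057911 + 0.076045 + 0.036780 + 0.012522 = 0.183258
Of this, 0.049302 comes from 0.036780 + 0.012522 (the real transient source=true cases).
Hence the posterior is 0.049302/0.183258 ≈ 0.2690.

Now also conditioning on cosmic-ray hit=true:
Enumerate both values of real transient source and weight by the priors:
  P(anomaly flag | cosmic-ray hit) = 0.4×0.914 + 0.7×0.086
        = 0.365600 + 0.060200 = 0.425800
Configurations with real transient source contribute 0.060200, so
  P(real transient source | anomaly flag, cosmic-ray hit) = 0.060200 / 0.425800 ≈ 0.1414
Conditioning on cosmic-ray hit lowers the posterior on real transient source: the classic explaining-away effect in a common-effect structure.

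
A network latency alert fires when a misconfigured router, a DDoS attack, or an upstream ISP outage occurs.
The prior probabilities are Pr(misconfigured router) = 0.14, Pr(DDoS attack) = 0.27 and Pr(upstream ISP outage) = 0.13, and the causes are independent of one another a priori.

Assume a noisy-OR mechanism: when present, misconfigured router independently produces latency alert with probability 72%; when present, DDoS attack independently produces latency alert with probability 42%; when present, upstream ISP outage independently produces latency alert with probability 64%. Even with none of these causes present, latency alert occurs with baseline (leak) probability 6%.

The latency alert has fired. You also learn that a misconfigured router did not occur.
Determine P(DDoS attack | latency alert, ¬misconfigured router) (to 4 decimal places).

P(DDoS attack | latency alert, ¬misconfigured router) ≈ 0.5724

Under noisy-OR, P(latency alert | causes) = 1 − (1−0.06)·∏(1−qᵢ) over the active causes.
Sum P(latency alert|·) weighted by the priors over the 4 (DDoS attack, upstream ISP outage) configurations:
  P(latency alert | ¬misconfigured router) = 0.06×0.73×0.87 + 0.6616×0.73×0.13 + 0.4548×0.27×0.87 + 0.803728×0.27×0.13
        = 0.038106 + 0.062786 + 0.106833 + 0.028211 = 0.235936
The terms with DDoS attack present sum to 0.135044, so
  P(DDoS attack | latency alert, ¬misconfigured router) = 0.135044 / 0.235936 ≈ 0.5724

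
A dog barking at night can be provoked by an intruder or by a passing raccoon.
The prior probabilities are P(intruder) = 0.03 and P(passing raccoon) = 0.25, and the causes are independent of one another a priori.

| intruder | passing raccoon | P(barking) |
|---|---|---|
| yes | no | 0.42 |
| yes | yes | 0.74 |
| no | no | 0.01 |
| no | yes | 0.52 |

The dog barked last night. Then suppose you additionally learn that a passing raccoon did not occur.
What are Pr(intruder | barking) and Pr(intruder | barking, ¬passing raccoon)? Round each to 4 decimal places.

Pr(intruder | barking) ≈ 0.1011; Pr(intruder | barking, ¬passing raccoon) ≈ 0.5650

Sum P(barking|·) weighted by the priors over the 4 (intruder, passing raccoon) configurations:
  P(barking) = 0.01*0.97*0.75 + 0.52*0.97*0.25 + 0.42*0.03*0.75 + 0.74*0.03*0.25
        = 0.007275 + 0.126100 + 0.009450 + 0.005550 = 0.148375
Configurations with intruder contribute 0.015000, so
  P(intruder | barking) = 0.015000 / 0.148375 ≈ 0.1011

With the extra evidence:
Sum P(barking|·) weighted by the priors over both values of intruder:
  P(barking | ¬passing raccoon) = 0.01*0.97 + 0.42*0.03
        = 0.009700 + 0.012600 = 0.022300
Configurations with intruder contribute 0.012600, so
  P(intruder | barking, ¬passing raccoon) = 0.012600 / 0.022300 ≈ 0.5650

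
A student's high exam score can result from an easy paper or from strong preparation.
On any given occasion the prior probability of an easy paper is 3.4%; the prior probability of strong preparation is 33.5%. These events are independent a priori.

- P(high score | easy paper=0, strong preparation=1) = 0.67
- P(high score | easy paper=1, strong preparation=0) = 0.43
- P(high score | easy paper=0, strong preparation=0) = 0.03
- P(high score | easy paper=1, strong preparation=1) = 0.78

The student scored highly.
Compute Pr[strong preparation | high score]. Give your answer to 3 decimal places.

Pr[strong preparation | high score] ≈ 0.886

P(high score) = 0.03*0.966*0.665 + 0.67*0.966*0.335 + 0.43*0.034*0.665 + 0.78*0.034*0.335 = 0.019272 + 0.216819 + 0.009722 + 0.008884 = 0.254697
The strong preparation-present share is 0.216819 + 0.008884 = 0.225703.
Hence the posterior is 0.225703/0.254697 ≈ 0.886.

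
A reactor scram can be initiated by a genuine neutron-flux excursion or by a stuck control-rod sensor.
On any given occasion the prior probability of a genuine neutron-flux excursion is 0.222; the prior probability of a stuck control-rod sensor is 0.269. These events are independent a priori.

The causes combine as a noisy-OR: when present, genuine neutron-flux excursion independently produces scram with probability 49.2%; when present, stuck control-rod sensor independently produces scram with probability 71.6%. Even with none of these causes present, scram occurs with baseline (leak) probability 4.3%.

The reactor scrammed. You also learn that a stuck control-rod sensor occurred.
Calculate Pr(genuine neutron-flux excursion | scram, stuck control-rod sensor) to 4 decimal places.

Under noisy-OR, P(scram | causes) = 1 − (1−0.043)·∏(1−qᵢ) over the active causes.
Sum P(scram|·) weighted by the priors over both values of genuine neutron-flux excursion:
  P(scram | stuck control-rod sensor) = 0.728212*0.778 + 0.861932*0.222
        = 0.566549 + 0.191349 = 0.757898
Keeping only the genuine neutron-flux excursion-present terms gives 0.191349, so
  P(genuine neutron-flux excursion | scram, stuck control-rod sensor) = 0.191349 / 0.757898 ≈ 0.2525

Pr(genuine neutron-flux excursion | scram, stuck control-rod sensor) ≈ 0.2525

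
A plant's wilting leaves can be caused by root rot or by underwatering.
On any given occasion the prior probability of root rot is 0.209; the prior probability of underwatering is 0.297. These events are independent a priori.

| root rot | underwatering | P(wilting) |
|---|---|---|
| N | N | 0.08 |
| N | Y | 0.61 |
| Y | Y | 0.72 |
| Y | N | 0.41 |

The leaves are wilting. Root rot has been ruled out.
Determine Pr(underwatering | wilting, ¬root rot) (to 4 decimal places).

Pr(underwatering | wilting, ¬root rot) ≈ 0.7631

P(wilting | ¬root rot) = 0.08×0.703 + 0.61×0.297 = 0.056240 + 0.181170 = 0.237410
Restricting to configurations with underwatering present: 0.61×0.297 = 0.181170.
P(underwatering | wilting, ¬root rot) = 0.181170 / 0.237410 ≈ 0.7631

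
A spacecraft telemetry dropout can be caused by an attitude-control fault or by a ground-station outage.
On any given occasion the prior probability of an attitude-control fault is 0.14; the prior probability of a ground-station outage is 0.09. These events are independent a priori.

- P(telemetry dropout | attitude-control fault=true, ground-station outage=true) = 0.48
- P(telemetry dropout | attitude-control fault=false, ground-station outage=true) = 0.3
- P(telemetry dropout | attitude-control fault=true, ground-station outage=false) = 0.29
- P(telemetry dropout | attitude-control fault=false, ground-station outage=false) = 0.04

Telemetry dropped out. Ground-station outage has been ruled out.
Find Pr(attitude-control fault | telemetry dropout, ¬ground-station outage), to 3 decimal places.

P(telemetry dropout | ¬ground-station outage) = 0.04×0.86 + 0.29×0.14 = 0.034400 + 0.040600 = 0.075000
The attitude-control fault-present share is 0.29×0.14 = 0.040600.
Hence the posterior is 0.040600/0.075000 ≈ 0.541.

Pr(attitude-control fault | telemetry dropout, ¬ground-station outage) ≈ 0.541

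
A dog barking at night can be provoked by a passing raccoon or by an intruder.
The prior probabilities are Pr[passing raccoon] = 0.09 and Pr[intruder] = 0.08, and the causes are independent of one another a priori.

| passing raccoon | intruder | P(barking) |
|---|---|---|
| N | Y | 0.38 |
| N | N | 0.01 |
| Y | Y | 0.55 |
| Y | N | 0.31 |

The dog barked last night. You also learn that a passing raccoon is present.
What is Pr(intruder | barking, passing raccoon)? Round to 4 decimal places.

Pr(intruder | barking, passing raccoon) ≈ 0.1337

P(barking | passing raccoon) = 0.31·0.92 + 0.55·0.08 = 0.285200 + 0.044000 = 0.329200
The intruder-present share is 0.55·0.08 = 0.044000.
Hence the posterior is 0.044000/0.329200 ≈ 0.1337.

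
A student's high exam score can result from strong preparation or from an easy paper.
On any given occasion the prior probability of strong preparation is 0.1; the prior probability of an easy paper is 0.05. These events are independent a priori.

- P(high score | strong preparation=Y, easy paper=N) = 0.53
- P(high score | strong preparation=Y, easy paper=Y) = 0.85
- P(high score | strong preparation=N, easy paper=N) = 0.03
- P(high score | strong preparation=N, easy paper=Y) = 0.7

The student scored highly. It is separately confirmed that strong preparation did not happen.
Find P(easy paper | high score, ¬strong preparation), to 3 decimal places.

P(high score | ¬strong preparation) = 0.03×0.95 + 0.7×0.05 = 0.028500 + 0.035000 = 0.063500
Restricting to configurations with easy paper present: 0.7×0.05 = 0.035000.
Hence the posterior is 0.035000/0.063500 ≈ 0.551.

P(easy paper | high score, ¬strong preparation) ≈ 0.551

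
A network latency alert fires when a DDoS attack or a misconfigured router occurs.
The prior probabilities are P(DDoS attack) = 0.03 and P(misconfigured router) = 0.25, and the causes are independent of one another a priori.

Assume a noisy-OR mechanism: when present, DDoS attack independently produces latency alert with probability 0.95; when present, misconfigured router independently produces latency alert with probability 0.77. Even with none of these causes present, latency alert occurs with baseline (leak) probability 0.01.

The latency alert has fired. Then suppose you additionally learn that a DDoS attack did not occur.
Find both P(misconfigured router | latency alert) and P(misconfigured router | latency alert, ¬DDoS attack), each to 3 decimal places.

P(misconfigured router | latency alert) ≈ 0.872; P(misconfigured router | latency alert, ¬DDoS attack) ≈ 0.963

Under noisy-OR, P(latency alert | causes) = 1 − (1−0.01)·∏(1−qᵢ) over the active causes.
For the numerator, keep only misconfigured router=true terms: 0.187283 + 0.007415 = 0.194698
The normalizing constant is 0.01×0.97×0.75 + 0.7723×0.97×0.25 + 0.9505×0.03×0.75 + 0.988615×0.03×0.25 = 0.223359
P(misconfigured router | latency alert) = 0.194698/0.223359 ≈ 0.872

Now condition on the additional information:
Enumerate both values of misconfigured router and weight by the priors:
  P(latency alert | ¬DDoS attack) = 0.01·0.75 + 0.7723·0.25
        = 0.007500 + 0.193075 = 0.200575
Keeping only the misconfigured router-present terms gives 0.193075, so
  P(misconfigured router | latency alert, ¬DDoS attack) = 0.193075 / 0.200575 ≈ 0.963
Ruling out DDoS attack raises the posterior on misconfigured router — the flip side of explaining away.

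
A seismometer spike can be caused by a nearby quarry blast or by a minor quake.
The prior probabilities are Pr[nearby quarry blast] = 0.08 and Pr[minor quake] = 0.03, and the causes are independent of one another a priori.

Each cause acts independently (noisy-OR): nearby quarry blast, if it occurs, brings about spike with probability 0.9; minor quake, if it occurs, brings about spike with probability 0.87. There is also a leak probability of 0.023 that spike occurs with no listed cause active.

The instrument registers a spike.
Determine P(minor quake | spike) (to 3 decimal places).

P(minor quake | spike) ≈ 0.226

Under noisy-OR, P(spike | causes) = 1 − (1−0.023)·∏(1−qᵢ) over the active causes.
Enumerate the 4 (nearby quarry blast, minor quake) configurations and weight by the priors:
  P(spike) = 0.023×0.92×0.97 + 0.87299×0.92×0.03 + 0.9023×0.08×0.97 + 0.987299×0.08×0.03
        = 0.020525 + 0.024095 + 0.070018 + 0.002370 = 0.117008
The terms with minor quake present sum to 0.026465, so
  P(minor quake | spike) = 0.026465 / 0.117008 ≈ 0.226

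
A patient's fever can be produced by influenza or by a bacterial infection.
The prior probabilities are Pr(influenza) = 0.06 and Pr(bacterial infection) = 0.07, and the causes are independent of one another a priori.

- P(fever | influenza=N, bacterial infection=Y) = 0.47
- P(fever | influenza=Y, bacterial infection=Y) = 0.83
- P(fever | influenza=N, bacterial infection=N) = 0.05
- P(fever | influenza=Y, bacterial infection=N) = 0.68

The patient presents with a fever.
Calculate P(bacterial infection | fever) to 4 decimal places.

P(bacterial infection | fever) ≈ 0.2965

P(fever) = 0.05×0.94×0.93 + 0.47×0.94×0.07 + 0.68×0.06×0.93 + 0.83×0.06×0.07 = 0.043710 + 0.030926 + 0.037944 + 0.003486 = 0.116066
The bacterial infection-present share is 0.030926 + 0.003486 = 0.034412.
P(bacterial infection | fever) = 0.034412 / 0.116066 ≈ 0.2965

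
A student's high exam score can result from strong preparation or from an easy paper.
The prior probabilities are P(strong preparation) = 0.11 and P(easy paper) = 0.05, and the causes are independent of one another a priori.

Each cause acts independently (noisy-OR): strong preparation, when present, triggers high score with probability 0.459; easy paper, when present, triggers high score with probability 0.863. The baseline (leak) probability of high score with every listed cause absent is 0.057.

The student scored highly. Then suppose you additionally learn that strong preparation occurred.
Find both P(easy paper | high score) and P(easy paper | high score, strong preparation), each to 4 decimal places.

Under noisy-OR, P(high score | causes) = 1 − (1−0.057)·∏(1−qᵢ) over the active causes.
P(high score) = 0.057*0.89*0.95 + 0.870809*0.89*0.05 + 0.489837*0.11*0.95 + 0.930108*0.11*0.05 = 0.048194 + 0.038751 + 0.051188 + 0.005116 = 0.143249
Restricting to configurations with easy paper present: 0.038751 + 0.005116 = 0.043867.
So P(easy paper | high score) = 0.043867/0.143249 ≈ 0.3062.

With the extra evidence:
Enumerate both values of easy paper and weight by the priors:
  P(high score | strong preparation) = 0.489837*0.95 + 0.930108*0.05
        = 0.465345 + 0.046505 = 0.511850
Configurations with easy paper contribute 0.046505, so
  P(easy paper | high score, strong preparation) = 0.046505 / 0.511850 ≈ 0.0909
Conditioning on strong preparation lowers the posterior on easy paper: the classic explaining-away effect in a common-effect structure.

P(easy paper | high score) ≈ 0.3062; P(easy paper | high score, strong preparation) ≈ 0.0909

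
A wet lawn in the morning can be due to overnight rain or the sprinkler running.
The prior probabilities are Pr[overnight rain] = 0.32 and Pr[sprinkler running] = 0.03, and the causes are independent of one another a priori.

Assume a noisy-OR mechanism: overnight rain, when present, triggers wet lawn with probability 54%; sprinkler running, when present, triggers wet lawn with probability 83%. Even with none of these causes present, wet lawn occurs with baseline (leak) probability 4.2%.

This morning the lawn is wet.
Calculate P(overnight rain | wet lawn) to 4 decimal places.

P(overnight rain | wet lawn) ≈ 0.8030

Under noisy-OR, P(wet lawn | causes) = 1 − (1−0.042)·∏(1−qᵢ) over the active causes.
Sum P(wet lawn|·) weighted by the priors over the 4 (overnight rain, sprinkler running) configurations:
  P(wet lawn) = 0.042·0.68·0.97 + 0.83714·0.68·0.03 + 0.55932·0.32·0.97 + 0.925084·0.32·0.03
        = 0.027703 + 0.017078 + 0.173613 + 0.008881 = 0.227275
The terms with overnight rain present sum to 0.182494, so
  P(overnight rain | wet lawn) = 0.182494 / 0.227275 ≈ 0.8030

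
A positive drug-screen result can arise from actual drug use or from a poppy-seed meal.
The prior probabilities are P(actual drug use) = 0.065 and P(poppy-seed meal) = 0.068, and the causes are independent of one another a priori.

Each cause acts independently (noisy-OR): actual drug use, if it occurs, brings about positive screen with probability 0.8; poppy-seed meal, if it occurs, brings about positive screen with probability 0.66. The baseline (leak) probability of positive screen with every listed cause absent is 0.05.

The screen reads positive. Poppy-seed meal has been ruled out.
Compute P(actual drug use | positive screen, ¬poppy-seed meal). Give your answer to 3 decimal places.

P(actual drug use | positive screen, ¬poppy-seed meal) ≈ 0.530

Under noisy-OR, P(positive screen | causes) = 1 − (1−0.05)·∏(1−qᵢ) over the active causes.
Enumerate both values of actual drug use and weight by the priors:
  P(positive screen | ¬poppy-seed meal) = 0.05·0.935 + 0.81·0.065
        = 0.046750 + 0.052650 = 0.099400
Keeping only the actual drug use-present terms gives 0.052650, so
  P(actual drug use | positive screen, ¬poppy-seed meal) = 0.052650 / 0.099400 ≈ 0.530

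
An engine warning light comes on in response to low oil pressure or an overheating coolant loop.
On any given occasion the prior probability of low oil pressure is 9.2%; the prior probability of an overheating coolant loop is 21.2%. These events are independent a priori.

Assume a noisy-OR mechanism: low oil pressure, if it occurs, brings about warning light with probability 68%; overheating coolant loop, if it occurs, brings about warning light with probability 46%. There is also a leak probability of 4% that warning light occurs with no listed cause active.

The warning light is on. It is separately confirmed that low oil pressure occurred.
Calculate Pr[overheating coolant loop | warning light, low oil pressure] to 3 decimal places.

Pr[overheating coolant loop | warning light, low oil pressure] ≈ 0.245

Under noisy-OR, P(warning light | causes) = 1 − (1−0.04)·∏(1−qᵢ) over the active causes.
Enumerate both values of overheating coolant loop and weight by the priors:
  P(warning light | low oil pressure) = 0.6928·0.788 + 0.834112·0.212
        = 0.545926 + 0.176832 = 0.722758
The terms with overheating coolant loop present sum to 0.176832, so
  P(overheating coolant loop | warning light, low oil pressure) = 0.176832 / 0.722758 ≈ 0.245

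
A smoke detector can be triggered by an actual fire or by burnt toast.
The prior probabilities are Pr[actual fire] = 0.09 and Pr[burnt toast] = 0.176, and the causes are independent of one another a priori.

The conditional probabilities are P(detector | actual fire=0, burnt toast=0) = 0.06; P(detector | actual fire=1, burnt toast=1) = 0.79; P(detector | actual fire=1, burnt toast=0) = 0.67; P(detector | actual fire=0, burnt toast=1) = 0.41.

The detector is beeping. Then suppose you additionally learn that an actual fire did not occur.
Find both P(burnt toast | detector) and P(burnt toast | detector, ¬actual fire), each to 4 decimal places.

P(burnt toast | detector) ≈ 0.4523; P(burnt toast | detector, ¬actual fire) ≈ 0.5934

P(detector) = 0.06×0.91×0.824 + 0.41×0.91×0.176 + 0.67×0.09×0.824 + 0.79×0.09×0.176 = 0.044990 + 0.065666 + 0.049687 + 0.012514 = 0.172857
Restricting to configurations with burnt toast present: 0.065666 + 0.012514 = 0.078180.
Hence the posterior is 0.078180/0.172857 ≈ 0.4523.

Now also conditioning on actual fire≠true:
P(detector | ¬actual fire) = 0.06×0.824 + 0.41×0.176 = 0.049440 + 0.072160 = 0.121600
Of this, 0.072160 comes from 0.41×0.176 (the burnt toast=true cases).
Hence the posterior is 0.072160/0.121600 ≈ 0.5934.
Ruling out actual fire raises the posterior on burnt toast — the flip side of explaining away.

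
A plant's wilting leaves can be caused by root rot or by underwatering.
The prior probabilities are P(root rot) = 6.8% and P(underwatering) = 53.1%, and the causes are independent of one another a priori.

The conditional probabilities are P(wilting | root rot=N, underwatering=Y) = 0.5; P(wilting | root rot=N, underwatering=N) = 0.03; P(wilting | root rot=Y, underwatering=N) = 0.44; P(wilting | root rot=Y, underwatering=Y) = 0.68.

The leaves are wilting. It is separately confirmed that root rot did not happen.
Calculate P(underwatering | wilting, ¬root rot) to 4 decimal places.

P(underwatering | wilting, ¬root rot) ≈ 0.9497

For the numerator, keep only underwatering=true terms: 0.5*0.531 = 0.265500
Normalizer over all consistent configurations: 0.03*0.469 + 0.5*0.531 = 0.279570
Posterior = 0.265500 / 0.279570 ≈ 0.9497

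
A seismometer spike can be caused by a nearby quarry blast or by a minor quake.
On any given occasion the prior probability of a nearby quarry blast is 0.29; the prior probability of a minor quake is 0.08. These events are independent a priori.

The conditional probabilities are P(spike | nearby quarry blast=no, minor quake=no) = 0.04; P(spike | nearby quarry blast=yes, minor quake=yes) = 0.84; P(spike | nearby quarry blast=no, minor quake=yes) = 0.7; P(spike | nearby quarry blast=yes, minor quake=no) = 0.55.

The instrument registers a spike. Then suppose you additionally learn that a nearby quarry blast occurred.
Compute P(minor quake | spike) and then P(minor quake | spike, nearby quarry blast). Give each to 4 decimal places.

Sum P(spike|·) weighted by the priors over the 4 (nearby quarry blast, minor quake) configurations:
  P(spike) = 0.04×0.71×0.92 + 0.7×0.71×0.08 + 0.55×0.29×0.92 + 0.84×0.29×0.08
        = 0.026128 + 0.039760 + 0.146740 + 0.019488 = 0.232116
Configurations with minor quake contribute 0.059248, so
  P(minor quake | spike) = 0.059248 / 0.232116 ≈ 0.2553

With the extra evidence:
For the numerator, keep only minor quake=true terms: 0.84·0.08 = 0.067200
Normalizer over all consistent configurations: 0.55·0.92 + 0.84·0.08 = 0.573200
P(minor quake | spike, nearby quarry blast) = 0.067200/0.573200 ≈ 0.1172
— nearby quarry blast explains away the evidence for minor quake.

P(minor quake | spike) ≈ 0.2553; P(minor quake | spike, nearby quarry blast) ≈ 0.1172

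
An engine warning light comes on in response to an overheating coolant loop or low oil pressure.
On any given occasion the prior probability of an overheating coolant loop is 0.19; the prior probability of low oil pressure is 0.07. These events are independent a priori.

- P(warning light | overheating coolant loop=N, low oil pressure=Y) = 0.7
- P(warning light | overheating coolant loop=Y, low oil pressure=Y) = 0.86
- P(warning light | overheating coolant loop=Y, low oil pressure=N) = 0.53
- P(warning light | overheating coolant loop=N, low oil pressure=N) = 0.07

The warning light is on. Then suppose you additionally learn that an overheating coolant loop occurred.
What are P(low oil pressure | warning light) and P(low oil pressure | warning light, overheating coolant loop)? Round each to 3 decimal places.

Weight on low oil pressure=true, given the evidence: 0.039690 + 0.011438 = 0.051128
Denominator P(warning light): 0.07×0.81×0.93 + 0.7×0.81×0.07 + 0.53×0.19×0.93 + 0.86×0.19×0.07 = 0.197510
P(low oil pressure | warning light) = 0.051128/0.197510 ≈ 0.259

Now condition on the additional information:
Weight on low oil pressure=true, given the evidence: 0.86×0.07 = 0.060200
The normalizing constant is 0.53×0.93 + 0.86×0.07 = 0.553100
Posterior = 0.060200 / 0.553100 ≈ 0.109

P(low oil pressure | warning light) ≈ 0.259; P(low oil pressure | warning light, overheating coolant loop) ≈ 0.109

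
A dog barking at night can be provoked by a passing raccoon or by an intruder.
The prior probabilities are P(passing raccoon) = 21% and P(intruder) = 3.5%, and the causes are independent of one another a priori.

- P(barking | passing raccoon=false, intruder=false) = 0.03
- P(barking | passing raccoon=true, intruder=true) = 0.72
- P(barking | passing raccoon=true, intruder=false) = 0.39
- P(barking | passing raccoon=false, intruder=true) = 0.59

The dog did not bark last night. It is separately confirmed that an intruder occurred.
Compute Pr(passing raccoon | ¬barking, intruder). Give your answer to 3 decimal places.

Pr(passing raccoon | ¬barking, intruder) ≈ 0.154

Sum P(¬barking|·) weighted by the priors over both values of passing raccoon:
  P(¬barking | intruder) = 0.41*0.79 + 0.28*0.21
        = 0.323900 + 0.058800 = 0.382700
Keeping only the passing raccoon-present terms gives 0.058800, so
  P(passing raccoon | ¬barking, intruder) = 0.058800 / 0.382700 ≈ 0.154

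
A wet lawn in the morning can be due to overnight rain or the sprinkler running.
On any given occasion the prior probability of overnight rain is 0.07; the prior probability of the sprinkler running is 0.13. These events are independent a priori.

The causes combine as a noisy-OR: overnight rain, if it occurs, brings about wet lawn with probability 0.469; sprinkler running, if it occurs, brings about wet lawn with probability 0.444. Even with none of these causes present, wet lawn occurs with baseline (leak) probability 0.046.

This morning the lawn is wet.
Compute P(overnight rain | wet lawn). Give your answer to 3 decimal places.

Under noisy-OR, P(wet lawn | causes) = 1 − (1−0.046)·∏(1−qᵢ) over the active causes.
By total probability over the 4 (overnight rain, sprinkler running) configurations:
  P(wet lawn) = 0.046×0.93×0.87 + 0.469576×0.93×0.13 + 0.493426×0.07×0.87 + 0.718345×0.07×0.13
        = 0.037219 + 0.056772 + 0.030050 + 0.006537 = 0.130578
The terms with overnight rain present sum to 0.036587, so
  P(overnight rain | wet lawn) = 0.036587 / 0.130578 ≈ 0.280

P(overnight rain | wet lawn) ≈ 0.280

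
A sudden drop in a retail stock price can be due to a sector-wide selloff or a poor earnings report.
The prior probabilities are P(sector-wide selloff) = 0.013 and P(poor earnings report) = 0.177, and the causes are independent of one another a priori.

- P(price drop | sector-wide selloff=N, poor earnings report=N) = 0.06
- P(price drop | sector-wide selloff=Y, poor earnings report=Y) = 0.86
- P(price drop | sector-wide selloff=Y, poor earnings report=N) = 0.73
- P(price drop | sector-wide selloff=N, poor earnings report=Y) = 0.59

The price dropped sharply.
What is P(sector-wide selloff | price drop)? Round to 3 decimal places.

For the numerator, keep only sector-wide selloff=true terms: 0.007810 + 0.001979 = 0.009789
Denominator P(price drop): 0.06*0.987*0.823 + 0.59*0.987*0.177 + 0.73*0.013*0.823 + 0.86*0.013*0.177 = 0.161599
Posterior = 0.009789 / 0.161599 ≈ 0.061

P(sector-wide selloff | price drop) ≈ 0.061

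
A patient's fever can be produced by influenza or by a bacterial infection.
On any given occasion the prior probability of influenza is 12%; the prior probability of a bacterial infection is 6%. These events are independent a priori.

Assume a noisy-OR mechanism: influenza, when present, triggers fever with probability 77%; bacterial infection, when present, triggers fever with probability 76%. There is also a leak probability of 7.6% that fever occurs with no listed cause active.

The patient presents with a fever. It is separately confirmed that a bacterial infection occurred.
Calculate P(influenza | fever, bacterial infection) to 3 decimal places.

Under noisy-OR, P(fever | causes) = 1 − (1−0.076)·∏(1−qᵢ) over the active causes.
P(fever | bacterial infection) = 0.77824*0.88 + 0.948995*0.12 = 0.684851 + 0.113879 = 0.798730
The influenza-present share is 0.948995*0.12 = 0.113879.
P(influenza | fever, bacterial infection) = 0.113879 / 0.798730 ≈ 0.143

P(influenza | fever, bacterial infection) ≈ 0.143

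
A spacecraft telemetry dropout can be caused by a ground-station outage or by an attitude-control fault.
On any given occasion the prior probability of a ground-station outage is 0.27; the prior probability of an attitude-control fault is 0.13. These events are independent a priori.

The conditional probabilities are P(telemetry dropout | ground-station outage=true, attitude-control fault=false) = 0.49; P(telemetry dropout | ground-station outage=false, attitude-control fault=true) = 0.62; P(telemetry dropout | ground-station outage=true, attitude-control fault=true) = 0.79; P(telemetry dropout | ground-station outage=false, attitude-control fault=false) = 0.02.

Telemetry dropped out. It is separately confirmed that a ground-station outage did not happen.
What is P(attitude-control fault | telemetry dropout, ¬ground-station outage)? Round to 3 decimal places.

P(telemetry dropout | ¬ground-station outage) = 0.02*0.87 + 0.62*0.13 = 0.017400 + 0.080600 = 0.098000
Restricting to configurations with attitude-control fault present: 0.62*0.13 = 0.080600.
Hence the posterior is 0.080600/0.098000 ≈ 0.822.

P(attitude-control fault | telemetry dropout, ¬ground-station outage) ≈ 0.822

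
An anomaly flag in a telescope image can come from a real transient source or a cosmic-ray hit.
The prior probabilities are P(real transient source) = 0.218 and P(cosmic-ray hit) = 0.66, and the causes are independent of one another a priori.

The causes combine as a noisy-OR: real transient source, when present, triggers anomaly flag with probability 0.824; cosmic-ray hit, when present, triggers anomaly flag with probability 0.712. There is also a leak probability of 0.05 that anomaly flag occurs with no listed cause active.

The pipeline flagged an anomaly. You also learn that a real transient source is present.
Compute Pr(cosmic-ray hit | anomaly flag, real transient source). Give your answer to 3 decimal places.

Under noisy-OR, P(anomaly flag | causes) = 1 − (1−0.05)·∏(1−qᵢ) over the active causes.
Weight on cosmic-ray hit=true, given the evidence: 0.951846×0.66 = 0.628218
Denominator P(anomaly flag | real transient source): 0.8328×0.34 + 0.951846×0.66 = 0.911370
Posterior = 0.628218 / 0.911370 ≈ 0.689

Pr(cosmic-ray hit | anomaly flag, real transient source) ≈ 0.689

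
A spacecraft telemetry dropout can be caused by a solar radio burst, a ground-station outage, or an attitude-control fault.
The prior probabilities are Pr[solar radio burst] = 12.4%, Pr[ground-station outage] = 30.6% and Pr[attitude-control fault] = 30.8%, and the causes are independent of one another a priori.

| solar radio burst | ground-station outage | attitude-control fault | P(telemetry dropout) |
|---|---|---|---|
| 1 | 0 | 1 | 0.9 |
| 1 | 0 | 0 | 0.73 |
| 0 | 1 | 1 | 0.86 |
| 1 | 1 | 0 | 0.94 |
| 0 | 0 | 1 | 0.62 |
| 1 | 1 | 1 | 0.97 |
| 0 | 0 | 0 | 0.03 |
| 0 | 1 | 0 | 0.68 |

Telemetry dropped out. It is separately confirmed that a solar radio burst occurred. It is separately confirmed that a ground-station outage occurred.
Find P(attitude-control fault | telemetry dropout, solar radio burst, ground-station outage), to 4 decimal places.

Sum P(telemetry dropout|·) weighted by the priors over both values of attitude-control fault:
  P(telemetry dropout | solar radio burst, ground-station outage) = 0.94×0.692 + 0.97×0.308
        = 0.650480 + 0.298760 = 0.949240
Keeping only the attitude-control fault-present terms gives 0.298760, so
  P(attitude-control fault | telemetry dropout, solar radio burst, ground-station outage) = 0.298760 / 0.949240 ≈ 0.3147

P(attitude-control fault | telemetry dropout, solar radio burst, ground-station outage) ≈ 0.3147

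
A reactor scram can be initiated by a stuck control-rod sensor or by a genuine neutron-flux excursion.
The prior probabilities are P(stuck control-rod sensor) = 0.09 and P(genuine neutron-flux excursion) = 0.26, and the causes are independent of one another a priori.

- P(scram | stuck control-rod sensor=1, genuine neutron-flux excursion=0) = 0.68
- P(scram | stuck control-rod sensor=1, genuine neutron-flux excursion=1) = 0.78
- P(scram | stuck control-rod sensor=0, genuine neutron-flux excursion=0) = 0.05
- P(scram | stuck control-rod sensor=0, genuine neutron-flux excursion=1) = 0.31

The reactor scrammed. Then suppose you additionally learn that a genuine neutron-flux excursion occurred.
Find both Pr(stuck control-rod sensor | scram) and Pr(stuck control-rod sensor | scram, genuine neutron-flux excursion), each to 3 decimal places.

Pr(stuck control-rod sensor | scram) ≈ 0.373; Pr(stuck control-rod sensor | scram, genuine neutron-flux excursion) ≈ 0.199

For the numerator, keep only stuck control-rod sensor=true terms: 0.045288 + 0.018252 = 0.063540
Denominator P(scram): 0.05×0.91×0.74 + 0.31×0.91×0.26 + 0.68×0.09×0.74 + 0.78×0.09×0.26 = 0.170556
P(stuck control-rod sensor | scram) = 0.063540/0.170556 ≈ 0.373

Now also conditioning on genuine neutron-flux excursion=true:
P(scram | genuine neutron-flux excursion) = 0.31·0.91 + 0.78·0.09 = 0.282100 + 0.070200 = 0.352300
Restricting to configurations with stuck control-rod sensor present: 0.78·0.09 = 0.070200.
So P(stuck control-rod sensor | scram, genuine neutron-flux excursion) = 0.070200/0.352300 ≈ 0.199.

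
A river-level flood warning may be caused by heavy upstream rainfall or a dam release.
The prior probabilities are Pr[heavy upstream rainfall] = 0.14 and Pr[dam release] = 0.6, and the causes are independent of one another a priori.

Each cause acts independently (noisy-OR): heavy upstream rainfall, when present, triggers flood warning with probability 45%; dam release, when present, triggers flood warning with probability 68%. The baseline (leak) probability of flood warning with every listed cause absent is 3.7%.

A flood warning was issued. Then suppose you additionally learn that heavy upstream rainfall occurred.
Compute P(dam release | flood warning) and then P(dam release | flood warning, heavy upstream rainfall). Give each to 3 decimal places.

Under noisy-OR, P(flood warning | causes) = 1 − (1−0.037)·∏(1−qᵢ) over the active causes.
P(flood warning) = 0.037×0.86×0.4 + 0.69184×0.86×0.6 + 0.47035×0.14×0.4 + 0.830512×0.14×0.6 = 0.012728 + 0.356989 + 0.026340 + 0.069763 = 0.465820
Restricting to configurations with dam release present: 0.356989 + 0.069763 = 0.426752.
Hence the posterior is 0.426752/0.465820 ≈ 0.916.

Now also conditioning on heavy upstream rainfall=true:
For the numerator, keep only dam release=true terms: 0.830512×0.6 = 0.498307
Denominator P(flood warning | heavy upstream rainfall): 0.47035×0.4 + 0.830512×0.6 = 0.686447
P(dam release | flood warning, heavy upstream rainfall) = 0.498307/0.686447 ≈ 0.726

P(dam release | flood warning) ≈ 0.916; P(dam release | flood warning, heavy upstream rainfall) ≈ 0.726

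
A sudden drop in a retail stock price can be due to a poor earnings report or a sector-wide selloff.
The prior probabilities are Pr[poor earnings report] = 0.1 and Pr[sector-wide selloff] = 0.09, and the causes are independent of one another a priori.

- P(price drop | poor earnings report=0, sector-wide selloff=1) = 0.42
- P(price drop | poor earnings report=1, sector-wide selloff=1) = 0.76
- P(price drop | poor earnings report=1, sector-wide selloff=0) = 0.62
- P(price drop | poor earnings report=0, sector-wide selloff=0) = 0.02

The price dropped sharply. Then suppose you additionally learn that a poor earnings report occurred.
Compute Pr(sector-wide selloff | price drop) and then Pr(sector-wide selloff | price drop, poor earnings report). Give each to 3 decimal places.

Weight on sector-wide selloff=true, given the evidence: 0.034020 + 0.006840 = 0.040860
The normalizing constant is 0.02×0.9×0.91 + 0.42×0.9×0.09 + 0.62×0.1×0.91 + 0.76×0.1×0.09 = 0.113660
P(sector-wide selloff | price drop) = 0.040860/0.113660 ≈ 0.359

Now also conditioning on poor earnings report=true:
For the numerator, keep only sector-wide selloff=true terms: 0.76×0.09 = 0.068400
Denominator P(price drop | poor earnings report): 0.62×0.91 + 0.76×0.09 = 0.632600
Posterior = 0.068400 / 0.632600 ≈ 0.108
The drop from 0.359 to 0.108 is the explaining-away (discounting) effect.

Pr(sector-wide selloff | price drop) ≈ 0.359; Pr(sector-wide selloff | price drop, poor earnings report) ≈ 0.108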